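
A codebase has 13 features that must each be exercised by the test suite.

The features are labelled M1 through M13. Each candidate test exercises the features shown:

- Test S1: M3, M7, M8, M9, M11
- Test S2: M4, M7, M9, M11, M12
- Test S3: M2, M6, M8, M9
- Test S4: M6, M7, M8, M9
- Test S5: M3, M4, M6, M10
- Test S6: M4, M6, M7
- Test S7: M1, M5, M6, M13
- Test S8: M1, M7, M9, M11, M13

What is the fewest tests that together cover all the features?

4

S2 and S3 and S5 and S7 together: S2 ∪ S3 ∪ S5 ∪ S7 = {M1, M2, M3, M4, M5, M6, M7, M8, M9, M10, M11, M12, M13} — every feature is covered.
Only S3 contains M2, so S3 is forced; the remaining 9 features need at least 3 more tests (each remaining test adds at most 4) — so at least 4 tests are needed, and 4 is optimal.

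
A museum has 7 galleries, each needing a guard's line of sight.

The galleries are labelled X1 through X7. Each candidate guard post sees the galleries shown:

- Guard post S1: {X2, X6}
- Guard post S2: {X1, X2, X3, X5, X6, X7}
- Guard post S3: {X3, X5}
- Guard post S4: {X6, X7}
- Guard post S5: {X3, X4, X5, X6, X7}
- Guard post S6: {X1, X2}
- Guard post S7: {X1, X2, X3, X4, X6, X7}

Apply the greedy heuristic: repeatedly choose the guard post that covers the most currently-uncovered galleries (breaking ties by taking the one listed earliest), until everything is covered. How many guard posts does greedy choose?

2

Greedy: pick S2 (covers 6 new) → pick S5 (covers 1 new). Total picks: 2.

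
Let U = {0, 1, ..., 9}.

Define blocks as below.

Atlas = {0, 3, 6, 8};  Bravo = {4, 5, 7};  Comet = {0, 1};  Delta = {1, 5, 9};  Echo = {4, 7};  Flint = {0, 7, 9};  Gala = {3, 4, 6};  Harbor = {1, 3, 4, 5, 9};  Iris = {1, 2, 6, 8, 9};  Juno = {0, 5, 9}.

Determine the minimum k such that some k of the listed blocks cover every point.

3

Take {Flint, Harbor, Iris}. Their union is {0, 1, 2, 3, 4, 5, 6, 7, 8, 9}, which is all 10 points.
Only Iris contains 2, so Iris is forced; the remaining 5 points need at least 2 more blocks (each remaining block adds at most 3) — so at least 3 blocks are needed, and 3 is optimal.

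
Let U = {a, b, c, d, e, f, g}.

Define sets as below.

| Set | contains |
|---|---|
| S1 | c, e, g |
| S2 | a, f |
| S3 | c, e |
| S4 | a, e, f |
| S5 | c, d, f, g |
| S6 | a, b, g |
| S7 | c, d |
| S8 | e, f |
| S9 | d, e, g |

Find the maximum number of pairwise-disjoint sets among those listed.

S6, S7, S8 are pairwise disjoint (S6={a,b,g}; S7={c,d}; S8={e,f}).
Every remaining set overlaps one of these, and no 4 of the listed sets are pairwise disjoint, so 3 is the maximum.

3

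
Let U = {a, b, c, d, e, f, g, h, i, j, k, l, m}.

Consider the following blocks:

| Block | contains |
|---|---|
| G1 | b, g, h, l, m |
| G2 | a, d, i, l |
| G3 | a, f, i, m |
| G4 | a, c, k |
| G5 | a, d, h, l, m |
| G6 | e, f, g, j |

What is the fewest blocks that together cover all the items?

G1, G2, G4, and G6 cover everything between them: the union {a, b, c, d, e, f, g, h, i, j, k, l, m} is all of U.
Only G1 contains b, so G1 is forced; the remaining 8 items need at least 3 more blocks (each remaining block adds at most 3) — so at least 4 blocks are needed, and 4 is optimal.

4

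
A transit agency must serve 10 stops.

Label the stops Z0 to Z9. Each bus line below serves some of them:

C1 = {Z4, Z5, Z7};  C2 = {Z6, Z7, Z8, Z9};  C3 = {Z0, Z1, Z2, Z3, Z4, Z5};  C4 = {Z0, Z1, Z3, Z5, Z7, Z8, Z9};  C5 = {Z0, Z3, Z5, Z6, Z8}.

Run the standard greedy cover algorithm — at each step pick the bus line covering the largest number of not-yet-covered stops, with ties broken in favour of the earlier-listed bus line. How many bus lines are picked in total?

3

Greedy: pick C4 (covers 7 new) → pick C3 (covers 2 new) → pick C2 (covers 1 new). Total picks: 3.
(The true minimum cover uses only 2 bus lines, so greedy is not optimal here.)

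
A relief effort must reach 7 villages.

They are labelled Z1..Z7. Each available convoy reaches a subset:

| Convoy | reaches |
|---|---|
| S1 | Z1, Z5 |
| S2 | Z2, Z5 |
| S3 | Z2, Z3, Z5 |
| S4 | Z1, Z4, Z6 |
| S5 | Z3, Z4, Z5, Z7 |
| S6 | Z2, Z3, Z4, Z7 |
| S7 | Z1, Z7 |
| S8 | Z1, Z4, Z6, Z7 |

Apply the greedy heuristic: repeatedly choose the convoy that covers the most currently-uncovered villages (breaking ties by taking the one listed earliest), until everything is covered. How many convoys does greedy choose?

Greedy: pick S5 (covers 4 new) → pick S4 (covers 2 new) → pick S2 (covers 1 new). Total picks: 3.
(The true minimum cover uses only 2 convoys, so greedy is not optimal here.)

3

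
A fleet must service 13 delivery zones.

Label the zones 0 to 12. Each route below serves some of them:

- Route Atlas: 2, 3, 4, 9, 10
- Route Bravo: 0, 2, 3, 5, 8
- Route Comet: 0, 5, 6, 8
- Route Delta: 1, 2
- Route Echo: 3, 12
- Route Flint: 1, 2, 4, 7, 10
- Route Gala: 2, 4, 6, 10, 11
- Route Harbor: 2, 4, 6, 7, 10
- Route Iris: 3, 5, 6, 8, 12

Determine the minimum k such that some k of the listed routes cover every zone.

5

Take {Atlas, Bravo, Echo, Flint, Gala}. Their union is {0, 1, 2, 3, 4, 5, 6, 7, 8, 9, 10, 11, 12}, which is all 13 zones.
No 4 of the 9 routes cover everything (all 126 combinations miss at least one zone), so 5 is optimal.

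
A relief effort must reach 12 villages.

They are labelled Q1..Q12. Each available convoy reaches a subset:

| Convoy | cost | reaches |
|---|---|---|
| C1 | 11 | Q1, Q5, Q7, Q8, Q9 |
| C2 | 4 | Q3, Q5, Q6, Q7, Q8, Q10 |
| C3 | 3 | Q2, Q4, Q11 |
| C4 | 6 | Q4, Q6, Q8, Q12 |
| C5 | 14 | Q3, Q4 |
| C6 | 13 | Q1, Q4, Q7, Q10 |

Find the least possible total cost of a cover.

24

C1, C2, C3, C4 together cover every village (C1 ∪ C2 ∪ C3 ∪ C4 = {Q1, Q2, Q3, Q4, Q5, Q6, Q7, Q8, Q9, Q10, Q11, Q12}); total cost 11 + 4 + 3 + 6 = 24.
No covering selection has total cost below 24.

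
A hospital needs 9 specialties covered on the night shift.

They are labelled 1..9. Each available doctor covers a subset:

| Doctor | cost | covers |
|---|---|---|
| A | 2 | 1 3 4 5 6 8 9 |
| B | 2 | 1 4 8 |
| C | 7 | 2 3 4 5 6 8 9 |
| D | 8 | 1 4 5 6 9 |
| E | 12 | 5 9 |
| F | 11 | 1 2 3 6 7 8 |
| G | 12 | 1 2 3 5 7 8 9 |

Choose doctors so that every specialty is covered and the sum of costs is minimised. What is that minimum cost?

A, F together cover every specialty (A ∪ F = {1, 2, 3, 4, 5, 6, 7, 8, 9}); total cost 2 + 11 = 13.
No covering selection has total cost below 13.

13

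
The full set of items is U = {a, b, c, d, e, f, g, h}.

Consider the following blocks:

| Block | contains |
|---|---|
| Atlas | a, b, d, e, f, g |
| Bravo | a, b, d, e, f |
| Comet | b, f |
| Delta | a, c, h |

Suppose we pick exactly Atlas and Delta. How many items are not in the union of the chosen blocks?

Union of Atlas, Delta = {a, b, c, d, e, f, g, h} — that's every item, so 0 are uncovered.

0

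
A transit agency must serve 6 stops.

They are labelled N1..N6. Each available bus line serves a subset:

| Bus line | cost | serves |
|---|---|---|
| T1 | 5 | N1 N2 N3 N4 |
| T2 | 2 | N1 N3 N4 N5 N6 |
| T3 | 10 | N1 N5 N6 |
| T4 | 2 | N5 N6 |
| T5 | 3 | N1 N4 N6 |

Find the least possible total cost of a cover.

T1, T4 together cover every stop (T1 ∪ T4 = {N1, N2, N3, N4, N5, N6}); total cost 5 + 2 = 7.
No covering selection has total cost below 7.

7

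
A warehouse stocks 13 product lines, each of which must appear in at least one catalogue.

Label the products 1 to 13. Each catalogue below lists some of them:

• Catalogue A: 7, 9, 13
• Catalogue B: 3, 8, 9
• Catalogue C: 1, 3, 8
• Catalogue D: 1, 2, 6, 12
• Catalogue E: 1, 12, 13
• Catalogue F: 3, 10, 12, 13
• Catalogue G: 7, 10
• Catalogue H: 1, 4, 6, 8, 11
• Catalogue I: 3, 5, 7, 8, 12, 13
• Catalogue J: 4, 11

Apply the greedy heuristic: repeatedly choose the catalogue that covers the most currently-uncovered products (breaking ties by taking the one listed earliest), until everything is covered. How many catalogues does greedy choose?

5

Greedy: pick I (covers 6 new) → pick H (covers 4 new) → pick A (covers 1 new) → pick D (covers 1 new) → pick F (covers 1 new). Total picks: 5.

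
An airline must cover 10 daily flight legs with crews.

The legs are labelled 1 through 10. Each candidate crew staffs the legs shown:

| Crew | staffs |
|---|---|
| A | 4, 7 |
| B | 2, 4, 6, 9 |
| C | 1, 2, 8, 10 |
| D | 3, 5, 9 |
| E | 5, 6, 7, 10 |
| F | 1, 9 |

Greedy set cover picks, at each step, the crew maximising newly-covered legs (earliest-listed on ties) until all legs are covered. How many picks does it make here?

4

Greedy: pick B (covers 4 new) → pick C (covers 3 new) → pick D (covers 2 new) → pick A (covers 1 new). Total picks: 4.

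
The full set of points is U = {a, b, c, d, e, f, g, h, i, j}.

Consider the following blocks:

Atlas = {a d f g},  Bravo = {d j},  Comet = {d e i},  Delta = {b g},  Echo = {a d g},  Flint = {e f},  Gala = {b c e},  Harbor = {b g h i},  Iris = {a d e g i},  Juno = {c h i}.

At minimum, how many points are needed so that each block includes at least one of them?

The 4 points {b, d, e, i} hit every block.
The blocks Bravo, Delta, Flint, Juno are pairwise disjoint, so any hitting set needs a separate point for each — at least 4. Hence 4 is optimal.

4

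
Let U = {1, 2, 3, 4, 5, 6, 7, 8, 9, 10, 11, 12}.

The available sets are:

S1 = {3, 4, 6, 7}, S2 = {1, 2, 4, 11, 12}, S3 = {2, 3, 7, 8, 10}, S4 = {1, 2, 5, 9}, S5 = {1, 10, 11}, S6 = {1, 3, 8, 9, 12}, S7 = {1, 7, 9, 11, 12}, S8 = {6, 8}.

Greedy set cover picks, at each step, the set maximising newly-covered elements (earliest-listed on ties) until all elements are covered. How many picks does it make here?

4

Greedy: pick S2 (covers 5 new) → pick S3 (covers 4 new) → pick S4 (covers 2 new) → pick S1 (covers 1 new). Total picks: 4.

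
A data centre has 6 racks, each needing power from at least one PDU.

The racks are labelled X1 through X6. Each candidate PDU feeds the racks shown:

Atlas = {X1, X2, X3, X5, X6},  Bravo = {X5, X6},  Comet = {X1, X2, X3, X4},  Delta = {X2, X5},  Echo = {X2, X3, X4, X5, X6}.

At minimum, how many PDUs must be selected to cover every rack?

2

Take {Bravo, Comet}. Their union is {X1, X2, X3, X4, X5, X6}, which is all 6 racks.
No single PDU has all 6 racks (the largest, Atlas, has 5), so 2 is optimal.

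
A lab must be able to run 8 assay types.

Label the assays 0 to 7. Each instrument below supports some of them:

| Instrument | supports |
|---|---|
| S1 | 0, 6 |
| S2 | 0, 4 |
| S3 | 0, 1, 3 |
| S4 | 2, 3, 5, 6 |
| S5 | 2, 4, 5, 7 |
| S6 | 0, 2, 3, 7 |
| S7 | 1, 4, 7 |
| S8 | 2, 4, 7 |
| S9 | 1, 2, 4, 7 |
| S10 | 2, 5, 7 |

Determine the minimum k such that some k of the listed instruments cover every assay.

S1 and S3 and S5 together: S1 ∪ S3 ∪ S5 = {0, 1, 2, 3, 4, 5, 6, 7} — every assay is covered.
No 2 of the 10 instruments cover everything (all 45 combinations miss at least one assay), so 3 is optimal.

3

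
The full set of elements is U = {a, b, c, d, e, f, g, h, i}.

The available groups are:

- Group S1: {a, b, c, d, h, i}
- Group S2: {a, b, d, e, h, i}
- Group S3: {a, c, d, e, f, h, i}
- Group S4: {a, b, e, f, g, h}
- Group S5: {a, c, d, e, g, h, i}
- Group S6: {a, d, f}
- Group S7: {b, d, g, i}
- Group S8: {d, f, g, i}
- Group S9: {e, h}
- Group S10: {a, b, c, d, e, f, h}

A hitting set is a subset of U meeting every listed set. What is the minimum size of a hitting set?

T = {d, h} meets every group (each contains at least one member of T), and |T| = 2.
The groups S6, S9 are pairwise disjoint, so any hitting set needs a separate element for each — at least 2. Hence 2 is optimal.

2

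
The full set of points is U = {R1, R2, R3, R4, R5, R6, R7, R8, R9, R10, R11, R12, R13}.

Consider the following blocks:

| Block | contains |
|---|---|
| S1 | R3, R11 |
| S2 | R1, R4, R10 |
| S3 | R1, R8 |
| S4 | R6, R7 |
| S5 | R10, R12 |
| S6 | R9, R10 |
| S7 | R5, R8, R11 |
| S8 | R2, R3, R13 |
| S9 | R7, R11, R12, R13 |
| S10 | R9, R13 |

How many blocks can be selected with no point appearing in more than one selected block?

5

S1, S3, S4, S5, S10 are pairwise disjoint (S1={R3,R11}; S3={R1,R8}; S4={R6,R7}; S5={R10,R12}; S10={R9,R13}).
Every remaining block overlaps one of these, and no 6 of the listed blocks are pairwise disjoint, so 5 is the maximum.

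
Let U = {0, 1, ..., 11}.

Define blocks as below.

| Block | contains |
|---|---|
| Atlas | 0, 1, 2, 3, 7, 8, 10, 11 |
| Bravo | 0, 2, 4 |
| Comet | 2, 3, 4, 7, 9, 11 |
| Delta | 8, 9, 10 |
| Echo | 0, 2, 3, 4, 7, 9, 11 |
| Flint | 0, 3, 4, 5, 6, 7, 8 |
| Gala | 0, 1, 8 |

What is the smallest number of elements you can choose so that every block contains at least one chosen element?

2

The 2 elements {0, 9} hit every block.
The blocks Comet, Gala are pairwise disjoint, so any hitting set needs a separate element for each — at least 2. Hence 2 is optimal.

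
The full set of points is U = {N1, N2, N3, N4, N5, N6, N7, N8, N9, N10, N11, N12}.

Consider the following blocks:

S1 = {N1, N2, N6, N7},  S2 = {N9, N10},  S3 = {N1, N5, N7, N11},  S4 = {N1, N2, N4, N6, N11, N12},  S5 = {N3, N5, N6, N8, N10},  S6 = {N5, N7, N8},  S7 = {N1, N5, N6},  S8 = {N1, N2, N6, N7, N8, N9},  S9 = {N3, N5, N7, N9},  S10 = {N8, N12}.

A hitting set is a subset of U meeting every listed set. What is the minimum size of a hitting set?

3

H = {N1, N8, N9} meets every block (each contains at least one member of H), and |H| = 3.
The blocks S2, S3, S10 are pairwise disjoint, so any hitting set needs a separate point for each — at least 3. Hence 3 is optimal.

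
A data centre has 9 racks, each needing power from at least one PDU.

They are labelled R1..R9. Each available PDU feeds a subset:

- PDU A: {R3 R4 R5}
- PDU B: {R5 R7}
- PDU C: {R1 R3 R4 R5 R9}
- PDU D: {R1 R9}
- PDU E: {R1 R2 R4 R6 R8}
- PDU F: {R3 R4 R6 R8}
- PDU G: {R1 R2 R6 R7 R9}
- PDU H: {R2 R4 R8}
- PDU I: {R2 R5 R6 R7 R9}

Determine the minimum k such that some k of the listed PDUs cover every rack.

Take {A, G, H}. Their union is {R1, R2, R3, R4, R5, R6, R7, R8, R9}, which is all 9 racks.
No 2 of the 9 PDUs cover everything (all 36 combinations miss at least one rack), so 3 is optimal.

3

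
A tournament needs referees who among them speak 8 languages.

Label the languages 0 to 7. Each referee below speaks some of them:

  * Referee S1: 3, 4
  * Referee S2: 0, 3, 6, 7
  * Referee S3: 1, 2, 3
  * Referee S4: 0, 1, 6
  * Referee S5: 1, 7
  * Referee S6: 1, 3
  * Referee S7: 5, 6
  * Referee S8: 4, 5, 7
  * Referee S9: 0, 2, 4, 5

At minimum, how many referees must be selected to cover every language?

S3 and S4 and S8 together: S3 ∪ S4 ∪ S8 = {0, 1, 2, 3, 4, 5, 6, 7} — every language is covered.
No 2 of the 9 referees cover everything (all 36 combinations miss at least one language), so 3 is optimal.

3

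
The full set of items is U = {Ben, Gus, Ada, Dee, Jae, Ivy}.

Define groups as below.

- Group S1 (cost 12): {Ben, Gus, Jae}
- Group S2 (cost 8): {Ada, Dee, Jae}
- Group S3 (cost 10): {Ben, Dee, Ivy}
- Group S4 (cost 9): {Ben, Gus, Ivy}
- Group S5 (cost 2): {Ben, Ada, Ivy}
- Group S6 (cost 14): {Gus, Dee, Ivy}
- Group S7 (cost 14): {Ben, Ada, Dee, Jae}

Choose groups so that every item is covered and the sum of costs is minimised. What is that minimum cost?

17

S2, S4 together cover every item (S2 ∪ S4 = {Ben, Gus, Ada, Dee, Jae, Ivy}); total cost 8 + 9 = 17.
The greedy pick S5, S2, S4 costs 19; no covering selection beats 17.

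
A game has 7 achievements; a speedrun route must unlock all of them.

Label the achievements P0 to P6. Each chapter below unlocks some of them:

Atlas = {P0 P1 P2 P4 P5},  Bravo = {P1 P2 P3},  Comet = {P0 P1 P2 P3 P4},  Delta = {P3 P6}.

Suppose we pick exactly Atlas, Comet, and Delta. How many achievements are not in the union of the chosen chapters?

0

Union of Atlas, Comet, Delta = {P0, P1, P2, P3, P4, P5, P6} — that's every achievement, so 0 are uncovered.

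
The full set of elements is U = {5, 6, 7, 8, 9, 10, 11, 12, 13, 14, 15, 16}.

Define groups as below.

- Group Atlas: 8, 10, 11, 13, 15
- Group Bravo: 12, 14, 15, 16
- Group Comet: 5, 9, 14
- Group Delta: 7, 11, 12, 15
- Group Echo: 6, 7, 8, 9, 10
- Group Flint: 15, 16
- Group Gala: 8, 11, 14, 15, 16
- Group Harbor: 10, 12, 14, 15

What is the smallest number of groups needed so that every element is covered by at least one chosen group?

4

Take {Atlas, Bravo, Comet, Echo}. Their union is {5, 6, 7, 8, 9, 10, 11, 12, 13, 14, 15, 16}, which is all 12 elements.
Only Atlas contains 13, so Atlas is forced; the remaining 7 elements need at least 3 more groups (each remaining group adds at most 3) — so at least 4 groups are needed, and 4 is optimal.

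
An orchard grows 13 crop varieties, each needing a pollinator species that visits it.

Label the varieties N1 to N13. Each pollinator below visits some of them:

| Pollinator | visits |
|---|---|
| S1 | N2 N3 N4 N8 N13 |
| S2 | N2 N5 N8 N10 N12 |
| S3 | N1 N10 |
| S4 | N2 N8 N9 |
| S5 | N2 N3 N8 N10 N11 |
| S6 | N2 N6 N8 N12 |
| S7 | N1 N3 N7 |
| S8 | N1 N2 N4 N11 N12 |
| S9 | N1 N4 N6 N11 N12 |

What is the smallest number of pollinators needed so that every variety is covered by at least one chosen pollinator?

5

S1 and S2 and S4 and S7 and S9 together: S1 ∪ S2 ∪ S4 ∪ S7 ∪ S9 = {N1, N2, N3, N4, N5, N6, N7, N8, N9, N10, N11, N12, N13} — every variety is covered.
No 4 of the 9 pollinators cover everything (all 126 combinations miss at least one variety), so 5 is optimal.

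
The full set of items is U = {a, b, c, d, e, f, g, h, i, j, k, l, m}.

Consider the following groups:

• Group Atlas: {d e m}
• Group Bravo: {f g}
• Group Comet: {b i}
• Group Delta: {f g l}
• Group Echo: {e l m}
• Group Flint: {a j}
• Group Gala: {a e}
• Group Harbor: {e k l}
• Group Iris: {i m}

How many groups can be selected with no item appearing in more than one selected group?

Bravo, Comet, Echo, Flint are pairwise disjoint (Bravo={f,g}; Comet={b,i}; Echo={e,l,m}; Flint={a,j}).
Every remaining group overlaps one of these, and no 5 of the listed groups are pairwise disjoint, so 4 is the maximum.

4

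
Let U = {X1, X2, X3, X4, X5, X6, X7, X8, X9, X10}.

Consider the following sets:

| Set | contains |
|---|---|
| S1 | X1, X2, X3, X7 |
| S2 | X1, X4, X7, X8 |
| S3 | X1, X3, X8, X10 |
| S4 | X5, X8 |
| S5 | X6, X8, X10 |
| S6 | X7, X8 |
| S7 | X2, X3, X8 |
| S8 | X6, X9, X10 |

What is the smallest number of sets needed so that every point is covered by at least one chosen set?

4

Take {S1, S2, S4, S8}. Their union is {X1, X2, X3, X4, X5, X6, X7, X8, X9, X10}, which is all 10 points.
No 3 of the 8 sets cover everything (all 56 combinations miss at least one point), so 4 is optimal.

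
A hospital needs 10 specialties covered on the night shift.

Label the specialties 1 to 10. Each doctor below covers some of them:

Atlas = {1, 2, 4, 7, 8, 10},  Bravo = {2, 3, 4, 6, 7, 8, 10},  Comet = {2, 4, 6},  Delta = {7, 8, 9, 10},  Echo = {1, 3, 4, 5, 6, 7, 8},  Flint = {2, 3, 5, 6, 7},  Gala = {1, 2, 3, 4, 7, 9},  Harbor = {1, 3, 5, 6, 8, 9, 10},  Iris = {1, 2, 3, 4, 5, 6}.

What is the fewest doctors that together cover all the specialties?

Atlas and Harbor together: Atlas ∪ Harbor = {1, 2, 3, 4, 5, 6, 7, 8, 9, 10} — every specialty is covered.
No single doctor has all 10 specialties (the largest, Bravo, has 7), so 2 is optimal.

2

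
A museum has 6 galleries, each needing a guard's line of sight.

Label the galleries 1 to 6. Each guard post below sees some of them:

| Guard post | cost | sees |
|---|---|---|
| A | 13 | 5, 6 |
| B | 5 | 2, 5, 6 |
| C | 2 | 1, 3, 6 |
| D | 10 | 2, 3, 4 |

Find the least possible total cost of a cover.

17

B, C, D together cover every gallery (B ∪ C ∪ D = {1, 2, 3, 4, 5, 6}); total cost 5 + 2 + 10 = 17.
No covering selection has total cost below 17.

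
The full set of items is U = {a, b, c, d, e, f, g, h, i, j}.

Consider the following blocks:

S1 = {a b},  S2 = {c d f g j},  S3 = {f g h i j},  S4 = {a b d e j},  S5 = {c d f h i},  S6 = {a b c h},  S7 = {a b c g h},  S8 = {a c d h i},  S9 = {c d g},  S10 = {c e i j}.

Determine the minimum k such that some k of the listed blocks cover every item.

Take {S3, S4, S9}. Their union is {a, b, c, d, e, f, g, h, i, j}, which is all 10 items.
No 2 of the 10 blocks cover everything (all 45 combinations miss at least one item), so 3 is optimal.

3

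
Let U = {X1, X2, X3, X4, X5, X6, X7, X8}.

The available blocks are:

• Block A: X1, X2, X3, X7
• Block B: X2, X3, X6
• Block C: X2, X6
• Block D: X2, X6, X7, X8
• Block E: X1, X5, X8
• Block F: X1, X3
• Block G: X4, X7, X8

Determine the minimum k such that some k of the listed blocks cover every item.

3

B and E and G together: B ∪ E ∪ G = {X1, X2, X3, X4, X5, X6, X7, X8} — every item is covered.
Only G contains X4, so G is forced; the remaining 5 items need at least 2 more blocks (each remaining block adds at most 3) — so at least 3 blocks are needed, and 3 is optimal.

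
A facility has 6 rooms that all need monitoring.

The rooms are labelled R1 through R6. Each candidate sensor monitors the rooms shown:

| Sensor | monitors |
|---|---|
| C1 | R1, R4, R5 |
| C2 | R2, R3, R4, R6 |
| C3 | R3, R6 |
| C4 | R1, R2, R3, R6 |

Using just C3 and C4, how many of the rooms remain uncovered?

2

Union of C3, C4 = {R1, R2, R3, R6}.
Not covered: R4, R5 — 2 rooms.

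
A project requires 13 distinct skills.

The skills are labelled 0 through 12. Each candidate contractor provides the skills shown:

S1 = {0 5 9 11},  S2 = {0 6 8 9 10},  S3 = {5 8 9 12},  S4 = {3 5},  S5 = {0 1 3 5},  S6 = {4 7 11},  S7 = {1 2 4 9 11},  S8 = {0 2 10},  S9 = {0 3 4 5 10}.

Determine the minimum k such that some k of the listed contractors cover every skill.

5

Take {S2, S3, S4, S6, S7}. Their union is {0, 1, 2, 3, 4, 5, 6, 7, 8, 9, 10, 11, 12}, which is all 13 skills.
No 4 of the 9 contractors cover everything (all 126 combinations miss at least one skill), so 5 is optimal.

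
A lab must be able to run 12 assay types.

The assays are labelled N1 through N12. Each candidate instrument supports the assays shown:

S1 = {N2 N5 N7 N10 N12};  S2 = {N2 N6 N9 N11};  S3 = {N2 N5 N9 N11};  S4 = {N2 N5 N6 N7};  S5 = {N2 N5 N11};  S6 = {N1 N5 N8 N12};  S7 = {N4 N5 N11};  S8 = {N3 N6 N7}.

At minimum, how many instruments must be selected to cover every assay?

5

Take {S1, S2, S6, S7, S8}. Their union is {N1, N2, N3, N4, N5, N6, N7, N8, N9, N10, N11, N12}, which is all 12 assays.
No 4 of the 8 instruments cover everything (all 70 combinations miss at least one assay), so 5 is optimal.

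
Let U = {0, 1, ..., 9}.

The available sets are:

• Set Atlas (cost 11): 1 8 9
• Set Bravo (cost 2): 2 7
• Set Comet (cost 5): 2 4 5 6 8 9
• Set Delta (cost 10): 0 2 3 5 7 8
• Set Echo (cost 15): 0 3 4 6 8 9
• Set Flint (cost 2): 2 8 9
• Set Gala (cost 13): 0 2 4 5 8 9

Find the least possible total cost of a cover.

26

Atlas, Comet, Delta together cover every element (Atlas ∪ Comet ∪ Delta = {0, 1, 2, 3, 4, 5, 6, 7, 8, 9}); total cost 11 + 5 + 10 = 26.
The greedy pick Flint, Comet, Bravo, Delta, Atlas costs 30; no covering selection beats 26.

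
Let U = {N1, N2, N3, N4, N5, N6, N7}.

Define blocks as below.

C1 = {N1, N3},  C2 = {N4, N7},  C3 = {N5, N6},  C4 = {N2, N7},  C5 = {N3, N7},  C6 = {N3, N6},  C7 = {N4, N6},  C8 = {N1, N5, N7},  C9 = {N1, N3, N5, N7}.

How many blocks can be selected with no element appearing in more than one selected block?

3

C1, C3, C4 are pairwise disjoint (C1={N1,N3}; C3={N5,N6}; C4={N2,N7}).
Every remaining block overlaps one of these, and no 4 of the listed blocks are pairwise disjoint, so 3 is the maximum.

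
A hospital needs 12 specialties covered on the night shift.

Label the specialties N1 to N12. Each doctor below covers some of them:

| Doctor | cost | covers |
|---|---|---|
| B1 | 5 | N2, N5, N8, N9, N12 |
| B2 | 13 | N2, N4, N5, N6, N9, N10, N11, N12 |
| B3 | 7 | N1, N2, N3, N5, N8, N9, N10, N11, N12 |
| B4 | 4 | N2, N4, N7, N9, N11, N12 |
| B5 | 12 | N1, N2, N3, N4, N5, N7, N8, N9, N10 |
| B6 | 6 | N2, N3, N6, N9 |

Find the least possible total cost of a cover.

17

B3, B4, B6 together cover every specialty (B3 ∪ B4 ∪ B6 = {N1, N2, N3, N4, N5, N6, N7, N8, N9, N10, N11, N12}); total cost 7 + 4 + 6 = 17.
No covering selection has total cost below 17.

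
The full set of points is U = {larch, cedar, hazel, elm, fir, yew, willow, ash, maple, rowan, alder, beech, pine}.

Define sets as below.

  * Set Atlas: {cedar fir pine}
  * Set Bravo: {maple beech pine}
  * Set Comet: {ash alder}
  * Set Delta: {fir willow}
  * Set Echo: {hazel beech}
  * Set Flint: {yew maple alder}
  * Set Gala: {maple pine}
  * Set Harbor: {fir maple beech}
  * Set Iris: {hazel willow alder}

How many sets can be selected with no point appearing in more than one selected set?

Comet, Delta, Echo, Gala are pairwise disjoint (Comet={ash,alder}; Delta={fir,willow}; Echo={hazel,beech}; Gala={maple,pine}).
Every remaining set overlaps one of these, and no 5 of the listed sets are pairwise disjoint, so 4 is the maximum.

4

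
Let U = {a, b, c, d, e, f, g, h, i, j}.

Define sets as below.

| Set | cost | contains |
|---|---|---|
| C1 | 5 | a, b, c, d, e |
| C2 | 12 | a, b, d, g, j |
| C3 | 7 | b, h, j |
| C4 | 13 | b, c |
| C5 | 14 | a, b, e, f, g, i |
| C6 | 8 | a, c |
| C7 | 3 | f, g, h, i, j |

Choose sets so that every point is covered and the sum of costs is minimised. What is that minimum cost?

C1, C7 together cover every point (C1 ∪ C7 = {a, b, c, d, e, f, g, h, i, j}); total cost 5 + 3 = 8.
No covering selection has total cost below 8.

8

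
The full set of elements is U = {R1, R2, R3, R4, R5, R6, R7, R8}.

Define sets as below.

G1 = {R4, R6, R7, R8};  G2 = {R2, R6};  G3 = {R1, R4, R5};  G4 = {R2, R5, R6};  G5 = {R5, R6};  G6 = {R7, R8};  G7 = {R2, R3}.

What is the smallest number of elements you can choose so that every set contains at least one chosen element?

3

The 3 elements {R2, R5, R8} hit every set.
The sets G5, G6, G7 are pairwise disjoint, so any hitting set needs a separate element for each — at least 3. Hence 3 is optimal.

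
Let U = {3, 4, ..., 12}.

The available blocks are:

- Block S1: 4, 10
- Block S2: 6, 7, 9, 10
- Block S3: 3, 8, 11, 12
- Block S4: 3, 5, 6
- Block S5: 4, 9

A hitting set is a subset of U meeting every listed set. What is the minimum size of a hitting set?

H = {3, 4, 9} meets every block (each contains at least one member of H), and |H| = 3.
No choice of 2 elements meets every block, so 3 is the minimum.

3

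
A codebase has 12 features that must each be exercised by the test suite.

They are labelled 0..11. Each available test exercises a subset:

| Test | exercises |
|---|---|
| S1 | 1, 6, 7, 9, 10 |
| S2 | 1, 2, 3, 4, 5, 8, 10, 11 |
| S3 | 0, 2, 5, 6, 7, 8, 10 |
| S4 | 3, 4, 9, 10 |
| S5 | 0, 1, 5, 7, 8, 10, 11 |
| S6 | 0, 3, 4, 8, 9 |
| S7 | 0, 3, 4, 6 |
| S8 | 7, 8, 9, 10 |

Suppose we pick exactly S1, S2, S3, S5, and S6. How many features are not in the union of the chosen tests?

0

Union of S1, S2, S3, S5, S6 = {0, 1, 2, 3, 4, 5, 6, 7, 8, 9, 10, 11} — that's every feature, so 0 are uncovered.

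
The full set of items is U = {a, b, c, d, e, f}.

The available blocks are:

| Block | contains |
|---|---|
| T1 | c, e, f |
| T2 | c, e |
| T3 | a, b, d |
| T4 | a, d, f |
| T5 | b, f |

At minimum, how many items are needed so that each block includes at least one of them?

The 3 items {d, e, f} hit every block.
No choice of 2 items meets every block, so 3 is the minimum.

3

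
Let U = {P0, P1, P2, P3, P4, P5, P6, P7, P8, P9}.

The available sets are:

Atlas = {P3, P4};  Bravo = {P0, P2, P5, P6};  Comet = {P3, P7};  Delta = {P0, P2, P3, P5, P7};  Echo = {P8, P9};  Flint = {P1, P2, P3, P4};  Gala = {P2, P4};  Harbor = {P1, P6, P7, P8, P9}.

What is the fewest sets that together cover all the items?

Take {Bravo, Flint, Harbor}. Their union is {P0, P1, P2, P3, P4, P5, P6, P7, P8, P9}, which is all 10 items.
No 2 of the 8 sets cover everything (all 28 combinations miss at least one item), so 3 is optimal.

3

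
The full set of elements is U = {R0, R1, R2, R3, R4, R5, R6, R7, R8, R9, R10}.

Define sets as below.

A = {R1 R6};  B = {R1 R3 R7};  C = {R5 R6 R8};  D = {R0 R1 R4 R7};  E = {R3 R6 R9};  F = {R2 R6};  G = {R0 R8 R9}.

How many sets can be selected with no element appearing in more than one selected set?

3

B, F, G are pairwise disjoint (B={R1,R3,R7}; F={R2,R6}; G={R0,R8,R9}).
Every remaining set overlaps one of these, and no 4 of the listed sets are pairwise disjoint, so 3 is the maximum.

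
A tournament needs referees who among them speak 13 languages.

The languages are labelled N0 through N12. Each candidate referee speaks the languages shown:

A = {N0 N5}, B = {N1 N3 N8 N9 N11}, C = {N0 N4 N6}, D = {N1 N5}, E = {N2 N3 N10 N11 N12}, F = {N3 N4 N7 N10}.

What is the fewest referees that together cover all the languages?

5

Take {A, B, C, E, F}. Their union is {N0, N1, N2, N3, N4, N5, N6, N7, N8, N9, N10, N11, N12}, which is all 13 languages.
No 4 of the 6 referees cover everything (all 15 combinations miss at least one language), so 5 is optimal.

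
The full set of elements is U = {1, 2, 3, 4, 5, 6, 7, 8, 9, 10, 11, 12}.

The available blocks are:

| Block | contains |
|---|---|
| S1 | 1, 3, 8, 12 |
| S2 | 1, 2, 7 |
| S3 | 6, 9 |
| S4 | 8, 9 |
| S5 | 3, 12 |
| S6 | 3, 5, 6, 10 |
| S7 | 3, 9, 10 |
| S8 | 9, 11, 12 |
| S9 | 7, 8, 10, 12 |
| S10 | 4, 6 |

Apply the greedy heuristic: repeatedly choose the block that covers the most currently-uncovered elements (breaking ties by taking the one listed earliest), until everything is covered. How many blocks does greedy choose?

Greedy: pick S1 (covers 4 new) → pick S6 (covers 3 new) → pick S2 (covers 2 new) → pick S8 (covers 2 new) → pick S10 (covers 1 new). Total picks: 5.

5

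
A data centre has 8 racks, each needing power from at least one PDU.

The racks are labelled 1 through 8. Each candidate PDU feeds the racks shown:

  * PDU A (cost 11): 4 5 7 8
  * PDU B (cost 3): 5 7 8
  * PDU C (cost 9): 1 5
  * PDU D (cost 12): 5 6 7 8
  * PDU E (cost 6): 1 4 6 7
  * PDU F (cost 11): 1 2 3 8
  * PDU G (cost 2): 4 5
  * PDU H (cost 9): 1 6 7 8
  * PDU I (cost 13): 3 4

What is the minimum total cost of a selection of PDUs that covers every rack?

E, F, G together cover every rack (E ∪ F ∪ G = {1, 2, 3, 4, 5, 6, 7, 8}); total cost 6 + 11 + 2 = 19.
The greedy pick B, E, F costs 20; no covering selection beats 19.

19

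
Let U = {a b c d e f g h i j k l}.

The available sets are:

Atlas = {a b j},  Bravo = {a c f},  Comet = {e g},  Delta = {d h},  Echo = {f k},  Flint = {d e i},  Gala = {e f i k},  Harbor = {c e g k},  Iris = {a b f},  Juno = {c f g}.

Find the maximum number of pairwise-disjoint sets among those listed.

4

Atlas, Comet, Delta, Echo are pairwise disjoint (Atlas={a,b,j}; Comet={e,g}; Delta={d,h}; Echo={f,k}).
Every remaining set overlaps one of these, and no 5 of the listed sets are pairwise disjoint, so 4 is the maximum.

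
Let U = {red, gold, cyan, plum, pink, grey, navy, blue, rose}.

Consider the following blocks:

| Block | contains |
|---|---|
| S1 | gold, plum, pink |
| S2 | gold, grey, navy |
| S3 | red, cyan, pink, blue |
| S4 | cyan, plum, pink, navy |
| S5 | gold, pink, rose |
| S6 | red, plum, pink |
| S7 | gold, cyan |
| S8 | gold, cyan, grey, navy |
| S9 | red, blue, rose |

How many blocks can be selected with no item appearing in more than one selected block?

2

S2, S9 are pairwise disjoint (S2={gold,grey,navy}; S9={red,blue,rose}).
Every remaining block overlaps one of these, and no 3 of the listed blocks are pairwise disjoint, so 2 is the maximum.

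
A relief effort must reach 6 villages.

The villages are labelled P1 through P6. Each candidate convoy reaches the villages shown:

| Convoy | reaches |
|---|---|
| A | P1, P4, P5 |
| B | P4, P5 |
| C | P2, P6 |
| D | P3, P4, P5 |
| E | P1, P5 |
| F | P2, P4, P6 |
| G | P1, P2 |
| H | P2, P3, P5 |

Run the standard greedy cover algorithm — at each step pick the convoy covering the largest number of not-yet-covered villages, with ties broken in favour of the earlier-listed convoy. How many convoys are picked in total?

3

Greedy: pick A (covers 3 new) → pick C (covers 2 new) → pick D (covers 1 new). Total picks: 3.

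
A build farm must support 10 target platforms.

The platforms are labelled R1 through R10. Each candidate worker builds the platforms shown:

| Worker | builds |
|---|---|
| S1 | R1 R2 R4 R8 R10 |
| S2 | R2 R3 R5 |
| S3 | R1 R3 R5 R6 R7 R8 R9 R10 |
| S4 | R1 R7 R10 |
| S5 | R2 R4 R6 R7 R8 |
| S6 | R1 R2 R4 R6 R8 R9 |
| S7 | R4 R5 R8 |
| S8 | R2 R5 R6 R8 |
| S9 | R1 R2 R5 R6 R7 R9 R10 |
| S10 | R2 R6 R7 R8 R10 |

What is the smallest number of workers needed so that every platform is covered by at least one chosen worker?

2

S1 and S3 together: S1 ∪ S3 = {R1, R2, R3, R4, R5, R6, R7, R8, R9, R10} — every platform is covered.
No single worker has all 10 platforms (the largest, S3, has 8), so 2 is optimal.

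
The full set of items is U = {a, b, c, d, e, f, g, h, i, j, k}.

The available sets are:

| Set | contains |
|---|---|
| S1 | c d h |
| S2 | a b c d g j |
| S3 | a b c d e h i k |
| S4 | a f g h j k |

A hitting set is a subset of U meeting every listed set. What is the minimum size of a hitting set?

T = {a, d} meets every set (each contains at least one member of T), and |T| = 2.
No single item lies in every set, so at least 2 are needed and 2 is optimal.

2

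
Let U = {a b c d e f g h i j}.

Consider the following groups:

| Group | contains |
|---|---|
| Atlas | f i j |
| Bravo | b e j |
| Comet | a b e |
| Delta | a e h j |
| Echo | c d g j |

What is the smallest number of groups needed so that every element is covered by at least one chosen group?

4

Atlas and Comet and Delta and Echo together: Atlas ∪ Comet ∪ Delta ∪ Echo = {a, b, c, d, e, f, g, h, i, j} — every element is covered.
Only Atlas contains f, so Atlas is forced; the remaining 7 elements need at least 3 more groups (each remaining group adds at most 3) — so at least 4 groups are needed, and 4 is optimal.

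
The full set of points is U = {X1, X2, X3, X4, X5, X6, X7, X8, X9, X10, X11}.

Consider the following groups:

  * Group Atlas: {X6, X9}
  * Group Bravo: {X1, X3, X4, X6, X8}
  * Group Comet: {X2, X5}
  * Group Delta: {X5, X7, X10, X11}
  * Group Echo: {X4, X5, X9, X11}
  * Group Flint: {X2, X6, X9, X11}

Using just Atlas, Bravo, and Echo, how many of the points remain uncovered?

3

Union of Atlas, Bravo, Echo = {X1, X3, X4, X5, X6, X8, X9, X11}.
Not covered: X2, X7, X10 — 3 points.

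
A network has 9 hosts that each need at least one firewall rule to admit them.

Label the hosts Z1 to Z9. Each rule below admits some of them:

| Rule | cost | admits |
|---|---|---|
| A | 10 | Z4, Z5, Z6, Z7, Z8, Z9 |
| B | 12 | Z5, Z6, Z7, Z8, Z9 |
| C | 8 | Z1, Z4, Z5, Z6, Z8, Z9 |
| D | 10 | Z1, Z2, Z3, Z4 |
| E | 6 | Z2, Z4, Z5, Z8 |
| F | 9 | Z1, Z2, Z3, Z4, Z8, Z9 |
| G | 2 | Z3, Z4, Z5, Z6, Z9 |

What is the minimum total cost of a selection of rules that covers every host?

19

A, F together cover every host (A ∪ F = {Z1, Z2, Z3, Z4, Z5, Z6, Z7, Z8, Z9}); total cost 10 + 9 = 19.
The greedy pick G, E, C, A costs 26; no covering selection beats 19.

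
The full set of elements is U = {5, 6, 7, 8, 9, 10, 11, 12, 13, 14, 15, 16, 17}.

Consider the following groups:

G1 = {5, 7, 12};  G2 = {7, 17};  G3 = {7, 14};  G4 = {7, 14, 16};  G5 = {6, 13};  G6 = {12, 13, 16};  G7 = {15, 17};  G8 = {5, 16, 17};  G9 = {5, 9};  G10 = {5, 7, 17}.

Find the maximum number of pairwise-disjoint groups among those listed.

G3, G5, G7, G9 are pairwise disjoint (G3={7,14}; G5={6,13}; G7={15,17}; G9={5,9}).
Every remaining group overlaps one of these, and no 5 of the listed groups are pairwise disjoint, so 4 is the maximum.

4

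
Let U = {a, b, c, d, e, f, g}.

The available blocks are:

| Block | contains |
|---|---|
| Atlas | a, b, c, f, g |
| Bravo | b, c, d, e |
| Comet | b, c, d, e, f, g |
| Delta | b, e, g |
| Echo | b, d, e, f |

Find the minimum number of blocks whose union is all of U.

2

Atlas and Echo cover everything between them: the union {a, b, c, d, e, f, g} is all of U.
No single block has all 7 elements (the largest, Comet, has 6), so 2 is optimal.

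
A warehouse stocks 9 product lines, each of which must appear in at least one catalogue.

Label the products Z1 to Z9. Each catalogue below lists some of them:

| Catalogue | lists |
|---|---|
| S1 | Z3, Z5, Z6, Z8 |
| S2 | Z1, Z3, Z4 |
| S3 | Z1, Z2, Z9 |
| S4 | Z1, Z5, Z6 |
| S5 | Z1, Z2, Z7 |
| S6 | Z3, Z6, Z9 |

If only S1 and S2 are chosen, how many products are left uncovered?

3

Union of S1, S2 = {Z1, Z3, Z4, Z5, Z6, Z8}.
Not covered: Z2, Z7, Z9 — 3 products.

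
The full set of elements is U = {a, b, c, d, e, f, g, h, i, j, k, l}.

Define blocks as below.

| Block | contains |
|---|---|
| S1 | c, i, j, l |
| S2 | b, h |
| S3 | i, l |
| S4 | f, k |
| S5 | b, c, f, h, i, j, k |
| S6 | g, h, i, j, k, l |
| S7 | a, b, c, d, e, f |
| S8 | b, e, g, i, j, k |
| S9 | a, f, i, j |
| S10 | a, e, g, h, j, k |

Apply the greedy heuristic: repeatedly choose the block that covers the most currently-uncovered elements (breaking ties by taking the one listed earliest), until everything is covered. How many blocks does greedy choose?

Greedy: pick S5 (covers 7 new) → pick S7 (covers 3 new) → pick S6 (covers 2 new). Total picks: 3.
(The true minimum cover uses only 2 blocks, so greedy is not optimal here.)

3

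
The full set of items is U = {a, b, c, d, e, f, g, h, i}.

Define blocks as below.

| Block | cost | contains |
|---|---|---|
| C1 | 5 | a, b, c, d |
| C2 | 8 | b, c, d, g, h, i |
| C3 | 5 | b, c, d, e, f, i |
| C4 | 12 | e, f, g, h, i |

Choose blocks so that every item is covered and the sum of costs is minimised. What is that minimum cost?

C1, C4 together cover every item (C1 ∪ C4 = {a, b, c, d, e, f, g, h, i}); total cost 5 + 12 = 17.
The greedy pick C3, C2, C1 costs 18; no covering selection beats 17.

17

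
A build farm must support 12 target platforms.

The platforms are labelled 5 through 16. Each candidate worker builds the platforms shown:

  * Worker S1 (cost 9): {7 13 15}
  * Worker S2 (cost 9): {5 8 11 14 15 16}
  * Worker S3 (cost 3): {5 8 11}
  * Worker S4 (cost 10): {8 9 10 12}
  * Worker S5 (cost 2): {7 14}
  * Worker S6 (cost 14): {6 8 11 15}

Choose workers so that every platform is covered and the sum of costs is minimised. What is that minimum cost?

S1, S2, S4, S6 together cover every platform (S1 ∪ S2 ∪ S4 ∪ S6 = {5, 6, 7, 8, 9, 10, 11, 12, 13, 14, 15, 16}); total cost 9 + 9 + 10 + 14 = 42.
The greedy pick S3, S5, S4, S1, S2, S6 costs 47; no covering selection beats 42.

42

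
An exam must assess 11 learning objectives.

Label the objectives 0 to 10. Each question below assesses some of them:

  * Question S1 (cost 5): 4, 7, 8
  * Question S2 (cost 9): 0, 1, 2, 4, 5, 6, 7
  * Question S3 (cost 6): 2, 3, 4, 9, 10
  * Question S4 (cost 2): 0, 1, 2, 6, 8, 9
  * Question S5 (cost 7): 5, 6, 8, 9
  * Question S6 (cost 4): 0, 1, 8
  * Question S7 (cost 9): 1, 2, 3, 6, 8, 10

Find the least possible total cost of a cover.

S2, S3, S4 together cover every objective (S2 ∪ S3 ∪ S4 = {0, 1, 2, 3, 4, 5, 6, 7, 8, 9, 10}); total cost 9 + 6 + 2 = 17.
No covering selection has total cost below 17.

17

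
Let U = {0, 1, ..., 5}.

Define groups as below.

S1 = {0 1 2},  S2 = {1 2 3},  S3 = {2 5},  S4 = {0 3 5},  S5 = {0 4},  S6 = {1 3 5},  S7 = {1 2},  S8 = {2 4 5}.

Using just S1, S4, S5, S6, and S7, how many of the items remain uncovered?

0

Union of S1, S4, S5, S6, S7 = {0, 1, 2, 3, 4, 5} — that's every item, so 0 are uncovered.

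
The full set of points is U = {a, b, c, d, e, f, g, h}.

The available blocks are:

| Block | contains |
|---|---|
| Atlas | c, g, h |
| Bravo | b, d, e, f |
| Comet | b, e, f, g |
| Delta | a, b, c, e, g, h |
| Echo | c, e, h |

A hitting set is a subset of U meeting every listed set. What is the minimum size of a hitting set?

2

Take T = {e, h}. Each listed block contains at least one of these, so T is a hitting set of size 2.
The blocks Atlas, Bravo are pairwise disjoint, so any hitting set needs a separate point for each — at least 2. Hence 2 is optimal.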